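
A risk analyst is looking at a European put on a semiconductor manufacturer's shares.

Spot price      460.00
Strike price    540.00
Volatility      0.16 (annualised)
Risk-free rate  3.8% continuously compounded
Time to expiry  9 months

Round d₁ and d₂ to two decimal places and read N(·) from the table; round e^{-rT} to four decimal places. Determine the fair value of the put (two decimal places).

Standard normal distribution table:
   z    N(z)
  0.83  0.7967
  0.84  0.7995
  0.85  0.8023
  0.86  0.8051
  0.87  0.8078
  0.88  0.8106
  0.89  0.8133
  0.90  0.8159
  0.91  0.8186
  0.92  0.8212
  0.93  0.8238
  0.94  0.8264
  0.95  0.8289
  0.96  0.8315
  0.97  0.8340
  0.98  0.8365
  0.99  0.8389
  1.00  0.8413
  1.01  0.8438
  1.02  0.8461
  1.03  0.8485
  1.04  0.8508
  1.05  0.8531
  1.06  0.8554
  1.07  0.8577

71.18

σ√T = 0.16·√0.75 = 0.1386
d₁ = [ln(460/540) + (0.038 + 0.16²/2)·0.75] / 0.1386 = [-0.1603 + 0.0381] / 0.1386 = -0.8822 → -0.88
d₂ = d₁ − σ√T = -0.8822 − 0.1386 = -1.0208 → -1.02
e^(−rT) = e^(−0.038·0.75) = 0.9719
N(−d₂) = N(1.02) = 0.8461;  N(−d₁) = N(0.88) = 0.8106
P = 540·0.9719·0.8461 − 460·0.8106 = 444.0553 − 372.8760 = 71.1793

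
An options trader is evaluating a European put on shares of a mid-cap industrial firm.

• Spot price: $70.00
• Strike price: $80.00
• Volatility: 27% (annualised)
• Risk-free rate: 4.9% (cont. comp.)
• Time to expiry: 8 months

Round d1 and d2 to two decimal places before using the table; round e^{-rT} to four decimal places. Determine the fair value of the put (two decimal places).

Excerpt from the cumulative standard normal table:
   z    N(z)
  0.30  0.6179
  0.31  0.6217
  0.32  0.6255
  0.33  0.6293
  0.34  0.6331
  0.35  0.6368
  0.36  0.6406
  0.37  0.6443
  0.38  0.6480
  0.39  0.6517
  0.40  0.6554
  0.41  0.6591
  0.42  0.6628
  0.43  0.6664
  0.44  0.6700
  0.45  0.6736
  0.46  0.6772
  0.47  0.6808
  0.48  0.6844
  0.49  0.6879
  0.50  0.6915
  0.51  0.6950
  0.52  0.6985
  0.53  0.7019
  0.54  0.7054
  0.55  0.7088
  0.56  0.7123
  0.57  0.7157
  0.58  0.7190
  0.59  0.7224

T = 0.6667;  σ√T = 0.2205
d₁ = [ln(70/80) + (0.049 + 0.27²/2)·0.6667] / 0.2205 = [-0.1335 + 0.0570] / 0.2205 = -0.3473 → -0.35
d₂ = d₁ − σ√T = -0.3473 − 0.2205 = -0.5678 → -0.57
e^(−rT) = e^(−0.049·0.6667) = 0.9679
N(−d₂) = N(0.57) = 0.7157;  N(−d₁) = N(0.35) = 0.6368
P = 80·0.9679·0.7157 − 70·0.6368 = 55.4181 − 44.5760 = 10.8421

$10.84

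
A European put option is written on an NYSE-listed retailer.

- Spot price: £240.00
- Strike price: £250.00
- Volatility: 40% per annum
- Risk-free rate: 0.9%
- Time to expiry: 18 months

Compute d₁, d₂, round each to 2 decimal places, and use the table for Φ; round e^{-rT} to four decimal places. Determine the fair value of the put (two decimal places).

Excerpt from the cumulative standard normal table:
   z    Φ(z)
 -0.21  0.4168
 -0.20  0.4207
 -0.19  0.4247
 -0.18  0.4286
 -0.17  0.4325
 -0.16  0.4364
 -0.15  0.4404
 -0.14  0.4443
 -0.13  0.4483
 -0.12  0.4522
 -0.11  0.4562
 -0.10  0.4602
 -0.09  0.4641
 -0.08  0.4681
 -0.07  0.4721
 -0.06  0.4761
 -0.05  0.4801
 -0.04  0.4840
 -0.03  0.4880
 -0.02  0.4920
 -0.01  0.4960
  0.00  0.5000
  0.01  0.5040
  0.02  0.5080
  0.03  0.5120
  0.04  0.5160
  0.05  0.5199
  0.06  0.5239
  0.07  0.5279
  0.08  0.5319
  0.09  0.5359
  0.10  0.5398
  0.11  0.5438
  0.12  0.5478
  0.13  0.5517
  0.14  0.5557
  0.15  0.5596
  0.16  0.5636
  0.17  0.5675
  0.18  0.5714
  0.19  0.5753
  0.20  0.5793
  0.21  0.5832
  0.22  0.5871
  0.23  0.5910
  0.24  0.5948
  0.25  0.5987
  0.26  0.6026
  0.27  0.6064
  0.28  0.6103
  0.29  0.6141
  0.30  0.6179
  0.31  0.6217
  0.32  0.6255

σ√T = 0.4 × 1.2247 = 0.4899
d₁ = [ln(240/250) + (0.009 + ½·0.4²)·1.5] / (σ√T) = (-0.0408 + 0.1335) / 0.4899 = 0.1892 which rounds to 0.19
d₂ = 0.1892 − 0.4899 = -0.3007 which rounds to -0.30
e^(−rT) = e^(−0.009·1.5) = 0.9866
N(−d₂) = N(0.30) = 0.6179;  N(−d₁) = N(-0.19) = 0.4247
P = 250·0.9866·0.6179 − 240·0.4247 = 152.4050 − 101.9280 = 50.4770

£50.48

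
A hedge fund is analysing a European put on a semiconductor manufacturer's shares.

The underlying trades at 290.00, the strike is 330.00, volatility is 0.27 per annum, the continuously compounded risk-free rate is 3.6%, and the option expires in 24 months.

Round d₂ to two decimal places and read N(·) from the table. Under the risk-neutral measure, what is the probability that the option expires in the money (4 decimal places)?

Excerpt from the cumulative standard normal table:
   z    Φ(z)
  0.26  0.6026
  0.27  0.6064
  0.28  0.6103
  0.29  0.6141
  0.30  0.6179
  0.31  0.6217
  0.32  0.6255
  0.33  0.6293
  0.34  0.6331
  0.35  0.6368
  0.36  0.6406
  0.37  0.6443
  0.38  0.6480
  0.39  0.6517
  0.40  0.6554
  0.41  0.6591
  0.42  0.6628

0.6331

T = 2;  σ√T = 0.3818
d₁ = [ln(290/330) + (0.036 + ½·0.27²)·2] / (σ√T) = (-0.1292 + 0.1449) / 0.3818 = 0.0411 ⇒ 0.04
d₂ = 0.0411 − 0.3818 = -0.3408 ⇒ -0.34
Risk-neutral Pr[S_T < K] = N(−d₂) = N(0.34) = 0.6331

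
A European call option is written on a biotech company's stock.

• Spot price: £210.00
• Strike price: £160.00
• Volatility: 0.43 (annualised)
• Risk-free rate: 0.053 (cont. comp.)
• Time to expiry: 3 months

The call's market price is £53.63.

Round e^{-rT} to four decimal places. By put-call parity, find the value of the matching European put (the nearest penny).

£1.52

exp(−rT) = exp(−0.053·0.25) = 0.9868
Put-call parity: C − P = S − K·e^(−rT) = 210 − 160·0.9868 = 210 − 157.8880 = 52.1120
P = C − (C − P) = 53.63 − (52.1120) = 1.5180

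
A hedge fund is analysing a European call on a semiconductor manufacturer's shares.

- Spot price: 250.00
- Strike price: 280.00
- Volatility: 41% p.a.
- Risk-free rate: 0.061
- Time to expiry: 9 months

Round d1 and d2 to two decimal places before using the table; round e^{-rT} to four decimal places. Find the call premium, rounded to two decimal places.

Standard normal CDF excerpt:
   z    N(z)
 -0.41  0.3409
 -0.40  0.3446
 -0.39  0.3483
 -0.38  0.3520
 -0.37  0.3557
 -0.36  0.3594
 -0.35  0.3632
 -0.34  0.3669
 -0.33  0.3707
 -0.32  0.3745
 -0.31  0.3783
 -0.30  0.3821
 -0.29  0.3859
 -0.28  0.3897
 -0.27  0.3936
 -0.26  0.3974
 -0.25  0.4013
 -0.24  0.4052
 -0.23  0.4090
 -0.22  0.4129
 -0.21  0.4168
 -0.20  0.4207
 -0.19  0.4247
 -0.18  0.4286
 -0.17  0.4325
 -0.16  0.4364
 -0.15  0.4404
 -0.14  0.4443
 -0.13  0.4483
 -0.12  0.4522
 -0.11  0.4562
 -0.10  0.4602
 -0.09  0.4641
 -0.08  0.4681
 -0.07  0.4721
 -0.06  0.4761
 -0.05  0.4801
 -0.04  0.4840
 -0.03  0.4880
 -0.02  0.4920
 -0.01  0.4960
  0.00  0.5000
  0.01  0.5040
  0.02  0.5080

T = 0.75;  σ√T = 0.3551
ln(S/K) + (r + σ²/2)T = ln(250/280) + (0.061 + 0.41²/2)·0.75 = -0.1133 + 0.1088 = -0.0045
d₁ = -0.0045 / 0.3551 = -0.0128 which rounds to -0.01
d₂ = d₁ − σ√T = -0.0128 − 0.3551 = -0.3679 which rounds to -0.37
exp(−rT) = exp(−0.061·0.75) = 0.9553
C = 250·N(-0.01) − 280·0.9553·N(-0.37) = 250·0.4960 − 280·0.9553·0.3557 = 124.0000 − 95.1441 = 28.8559

28.86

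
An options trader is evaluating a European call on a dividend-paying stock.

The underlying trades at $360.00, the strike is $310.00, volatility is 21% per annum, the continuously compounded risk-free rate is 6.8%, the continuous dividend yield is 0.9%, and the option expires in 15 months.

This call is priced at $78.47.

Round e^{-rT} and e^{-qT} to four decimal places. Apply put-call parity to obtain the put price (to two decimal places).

e^(−qT) = e^(−0.009·1.25) = 0.9888;  e^(−rT) = e^(−0.068·1.25) = 0.9185
Put-call parity: C − P = S·e^(−qT) − K·e^(−rT) = 360·0.9888 − 310·0.9185 = 355.9680 − 284.7350 = 71.2330
P = C − (C − P) = 78.47 − (71.2330) = 7.2370

$7.24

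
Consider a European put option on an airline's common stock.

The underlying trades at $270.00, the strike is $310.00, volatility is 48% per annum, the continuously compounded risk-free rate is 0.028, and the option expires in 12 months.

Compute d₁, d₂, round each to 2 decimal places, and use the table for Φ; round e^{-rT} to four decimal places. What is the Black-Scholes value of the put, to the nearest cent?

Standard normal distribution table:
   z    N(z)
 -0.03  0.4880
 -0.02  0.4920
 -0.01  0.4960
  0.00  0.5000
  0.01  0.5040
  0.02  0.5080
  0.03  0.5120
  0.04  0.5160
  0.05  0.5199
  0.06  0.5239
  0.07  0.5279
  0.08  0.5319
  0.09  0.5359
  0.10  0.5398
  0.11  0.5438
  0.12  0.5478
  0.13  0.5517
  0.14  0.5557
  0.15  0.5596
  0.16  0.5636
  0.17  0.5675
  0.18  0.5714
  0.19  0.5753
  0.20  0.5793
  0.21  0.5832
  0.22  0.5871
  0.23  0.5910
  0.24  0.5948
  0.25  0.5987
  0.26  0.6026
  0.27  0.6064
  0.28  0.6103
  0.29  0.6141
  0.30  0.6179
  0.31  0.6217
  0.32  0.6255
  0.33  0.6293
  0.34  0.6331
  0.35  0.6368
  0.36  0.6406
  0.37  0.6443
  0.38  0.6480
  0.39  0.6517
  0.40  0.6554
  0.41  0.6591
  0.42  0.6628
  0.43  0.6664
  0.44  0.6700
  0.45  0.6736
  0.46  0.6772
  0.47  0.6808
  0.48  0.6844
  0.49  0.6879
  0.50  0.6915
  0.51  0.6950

$71.30

σ√T = 0.48 × 1.0000 = 0.4800
d₁ = [ln(270/310) + (0.028 + 0.48²/2)·1] / 0.4800 = [-0.1382 + 0.1432] / 0.4800 = 0.0105 → 0.01
d₂ = d₁ − σ√T = 0.0105 − 0.4800 = -0.4695 → -0.47
e^(−rT) = e^(−0.028·1) = 0.9724
N(−d₂) = N(0.47) = 0.6808;  N(−d₁) = N(-0.01) = 0.4960
P = 310·0.9724·0.6808 − 270·0.4960 = 205.2231 − 133.9200 = 71.3031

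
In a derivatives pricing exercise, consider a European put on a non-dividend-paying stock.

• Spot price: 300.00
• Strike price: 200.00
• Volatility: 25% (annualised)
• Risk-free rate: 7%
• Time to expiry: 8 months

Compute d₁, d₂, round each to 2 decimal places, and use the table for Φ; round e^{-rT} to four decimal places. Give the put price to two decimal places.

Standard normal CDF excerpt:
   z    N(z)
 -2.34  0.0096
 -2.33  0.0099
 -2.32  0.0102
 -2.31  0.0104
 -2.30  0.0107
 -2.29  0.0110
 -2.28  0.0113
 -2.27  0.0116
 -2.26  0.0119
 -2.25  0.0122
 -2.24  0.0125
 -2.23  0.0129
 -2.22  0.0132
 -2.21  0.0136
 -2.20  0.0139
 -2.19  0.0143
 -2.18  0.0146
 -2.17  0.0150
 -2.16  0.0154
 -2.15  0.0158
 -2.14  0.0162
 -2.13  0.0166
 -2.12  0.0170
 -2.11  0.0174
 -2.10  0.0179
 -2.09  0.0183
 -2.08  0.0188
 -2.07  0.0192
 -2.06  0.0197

T = 0.6667;  σ√T = 0.2041
d₁ = [ln(300/200) + (0.07 + 0.25²/2)·0.6667] / 0.2041 = [0.4055 + 0.0675] / 0.2041 = 2.3170 ≈ 2.32
d₂ = d₁ − σ√T = 2.3170 − 0.2041 = 2.1129 ≈ 2.11
exp(−rT) = exp(−0.07·0.6667) = 0.9544
N(−d₂) = N(-2.11) = 0.0174;  N(−d₁) = N(-2.32) = 0.0102
P = 200·0.9544·0.0174 − 300·0.0102 = 3.3213 − 3.0600 = 0.2613

0.26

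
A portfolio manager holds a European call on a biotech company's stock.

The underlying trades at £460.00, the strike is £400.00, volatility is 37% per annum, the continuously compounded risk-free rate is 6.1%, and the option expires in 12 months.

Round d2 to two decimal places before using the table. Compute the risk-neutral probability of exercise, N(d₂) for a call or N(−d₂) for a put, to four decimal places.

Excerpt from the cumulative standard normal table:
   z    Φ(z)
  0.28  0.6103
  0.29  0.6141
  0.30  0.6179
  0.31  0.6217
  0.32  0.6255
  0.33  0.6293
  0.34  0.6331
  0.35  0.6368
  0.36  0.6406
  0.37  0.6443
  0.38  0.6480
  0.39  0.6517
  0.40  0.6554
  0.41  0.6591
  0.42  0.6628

0.6406

σ√T = 0.37 × 1.0000 = 0.3700
d₁ = [ln(460/400) + (0.061 + 0.37²/2)·1] / 0.3700 = [0.1398 + 0.1295] / 0.3700 = 0.7276 which rounds to 0.73
d₂ = d₁ − σ√T = 0.7276 − 0.3700 = 0.3576 which rounds to 0.36
Pr(exercise) under Q = N(d₂) = 0.6406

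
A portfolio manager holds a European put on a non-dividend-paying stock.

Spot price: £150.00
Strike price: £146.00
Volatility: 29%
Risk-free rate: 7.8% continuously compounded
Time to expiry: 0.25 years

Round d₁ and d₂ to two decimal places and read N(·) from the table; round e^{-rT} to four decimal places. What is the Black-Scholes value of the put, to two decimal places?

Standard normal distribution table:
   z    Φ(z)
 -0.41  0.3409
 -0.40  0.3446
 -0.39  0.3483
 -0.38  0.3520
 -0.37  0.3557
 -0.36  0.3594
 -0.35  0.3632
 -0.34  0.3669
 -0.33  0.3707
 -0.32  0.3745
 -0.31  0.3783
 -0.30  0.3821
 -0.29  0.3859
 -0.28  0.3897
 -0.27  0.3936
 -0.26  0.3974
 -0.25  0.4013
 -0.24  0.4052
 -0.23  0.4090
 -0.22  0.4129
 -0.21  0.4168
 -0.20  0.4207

£5.21

σ√T = 0.29·√0.25 = 0.1450
ln(S/K) + (r + σ²/2)T = ln(150/146) + (0.078 + 0.29²/2)·0.25 = 0.0270 + 0.0300 = 0.0570
d₁ = 0.0570 / 0.1450 = 0.3934 ⇒ 0.39
d₂ = d₁ − σ√T = 0.3934 − 0.1450 = 0.2484 ⇒ 0.25
e^(−rT) = e^(−0.078·0.25) = 0.9807
P = 146·0.9807·N(-0.25) − 150·N(-0.39) = 146·0.9807·0.4013 − 150·0.3483 = 57.4590 − 52.2450 = 5.2140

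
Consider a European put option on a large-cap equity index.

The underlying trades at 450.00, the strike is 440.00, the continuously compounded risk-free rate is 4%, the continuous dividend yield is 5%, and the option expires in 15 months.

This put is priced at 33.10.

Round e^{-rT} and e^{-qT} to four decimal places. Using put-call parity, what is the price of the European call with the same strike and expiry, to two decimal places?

exp(−qT) = exp(−0.05·1.25) = 0.9394;  exp(−rT) = exp(−0.04·1.25) = 0.9512
Put-call parity: C − P = S·e^(−qT) − K·e^(−rT) = 450·0.9394 − 440·0.9512 = 422.7300 − 418.5280 = 4.2020
C = P + (C − P) = 33.10 + (4.2020) = 37.3020

37.30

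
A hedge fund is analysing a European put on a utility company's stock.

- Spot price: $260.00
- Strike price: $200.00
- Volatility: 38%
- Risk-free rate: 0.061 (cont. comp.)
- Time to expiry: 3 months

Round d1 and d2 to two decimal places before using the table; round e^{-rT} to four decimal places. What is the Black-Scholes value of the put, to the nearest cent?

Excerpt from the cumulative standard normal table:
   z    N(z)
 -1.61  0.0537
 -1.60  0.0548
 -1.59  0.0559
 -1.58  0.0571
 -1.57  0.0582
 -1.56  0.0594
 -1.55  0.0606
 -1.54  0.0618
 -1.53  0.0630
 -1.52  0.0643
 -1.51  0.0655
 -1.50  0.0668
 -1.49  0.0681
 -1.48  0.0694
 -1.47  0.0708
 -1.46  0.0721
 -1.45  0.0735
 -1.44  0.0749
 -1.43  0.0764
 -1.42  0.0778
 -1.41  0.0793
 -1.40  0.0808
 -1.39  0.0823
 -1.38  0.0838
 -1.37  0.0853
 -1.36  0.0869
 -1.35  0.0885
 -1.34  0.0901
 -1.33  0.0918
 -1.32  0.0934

σ√T = 0.38 × 0.5000 = 0.1900
d₁ = [ln(260/200) + (0.061 + 0.38²/2)·0.25] / 0.1900 = [0.2624 + 0.0333] / 0.1900 = 1.5561 which rounds to 1.56
d₂ = d₁ − σ√T = 1.5561 − 0.1900 = 1.3661 which rounds to 1.37
e^(−rT) = e^(−0.061·0.25) = 0.9849
P = 200·0.9849·N(-1.37) − 260·N(-1.56) = 200·0.9849·0.0853 − 260·0.0594 = 16.8024 − 15.4440 = 1.3584

$1.36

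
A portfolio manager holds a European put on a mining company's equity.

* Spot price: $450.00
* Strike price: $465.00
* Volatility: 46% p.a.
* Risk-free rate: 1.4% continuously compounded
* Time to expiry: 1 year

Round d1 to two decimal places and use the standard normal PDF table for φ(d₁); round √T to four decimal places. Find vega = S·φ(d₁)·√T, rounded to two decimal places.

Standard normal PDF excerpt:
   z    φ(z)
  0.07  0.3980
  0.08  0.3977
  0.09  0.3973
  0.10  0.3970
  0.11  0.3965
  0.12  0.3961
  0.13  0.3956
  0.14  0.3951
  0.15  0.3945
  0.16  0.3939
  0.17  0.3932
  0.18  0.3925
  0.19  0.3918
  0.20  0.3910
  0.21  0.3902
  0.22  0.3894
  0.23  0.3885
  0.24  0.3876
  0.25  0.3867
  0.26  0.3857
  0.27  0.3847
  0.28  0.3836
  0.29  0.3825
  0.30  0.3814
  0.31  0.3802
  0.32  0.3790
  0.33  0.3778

176.31

σ√T = 0.46·√1 = 0.4600
d₁ = [ln(450/465) + (0.014 + ½·0.46²)·1] / (σ√T) = (-0.0328 + 0.1198) / 0.4600 = 0.1892 ≈ 0.19
√T = √1 = 1.0000
φ(d₁) = φ(0.19) = 0.3918
vega = S·φ(d₁)·√T = 450·0.3918·1.0000 = 176.3100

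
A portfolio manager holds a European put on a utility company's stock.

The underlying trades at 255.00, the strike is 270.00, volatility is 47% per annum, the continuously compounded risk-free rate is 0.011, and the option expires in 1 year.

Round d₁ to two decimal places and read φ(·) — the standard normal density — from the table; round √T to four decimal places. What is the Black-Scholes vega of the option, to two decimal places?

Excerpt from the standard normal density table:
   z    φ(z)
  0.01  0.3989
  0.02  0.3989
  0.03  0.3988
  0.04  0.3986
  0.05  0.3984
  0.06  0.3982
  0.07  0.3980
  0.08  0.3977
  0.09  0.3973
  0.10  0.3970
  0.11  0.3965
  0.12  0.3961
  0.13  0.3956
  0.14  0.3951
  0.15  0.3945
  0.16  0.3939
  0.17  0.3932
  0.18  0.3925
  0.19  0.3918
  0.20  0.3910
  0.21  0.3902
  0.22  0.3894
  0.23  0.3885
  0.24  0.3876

σ√T = 0.47 × 1.0000 = 0.4700
d₁ = [ln(255/270) + (0.011 + 0.47²/2)·1] / 0.4700 = [-0.0572 + 0.1214] / 0.4700 = 0.1368 which rounds to 0.14
√T = √1 = 1.0000
φ(d₁) = φ(0.14) = 0.3951
vega = S·φ(d₁)·√T = 255·0.3951·1.0000 = 100.7505

100.75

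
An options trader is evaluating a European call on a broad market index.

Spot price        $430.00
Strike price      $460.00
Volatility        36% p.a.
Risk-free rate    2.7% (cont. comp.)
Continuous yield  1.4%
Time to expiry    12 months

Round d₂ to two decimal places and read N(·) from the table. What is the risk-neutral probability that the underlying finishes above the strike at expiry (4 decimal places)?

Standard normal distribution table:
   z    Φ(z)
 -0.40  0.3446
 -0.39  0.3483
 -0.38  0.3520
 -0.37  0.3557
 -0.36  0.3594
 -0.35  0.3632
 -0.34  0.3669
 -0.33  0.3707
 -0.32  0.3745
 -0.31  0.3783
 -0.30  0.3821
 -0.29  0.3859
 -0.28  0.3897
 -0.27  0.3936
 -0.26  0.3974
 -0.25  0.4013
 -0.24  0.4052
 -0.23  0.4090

σ√T = 0.36·√1 = 0.3600
d₁ = [ln(430/460) + (0.027 − 0.014 + 0.36²/2)·1] / 0.3600 = [-0.0674 + 0.0778] / 0.3600 = 0.0288 which rounds to 0.03
d₂ = d₁ − σ√T = 0.0288 − 0.3600 = -0.3312 which rounds to -0.33
Pr(exercise) under Q = N(d₂) = 0.3707

0.3707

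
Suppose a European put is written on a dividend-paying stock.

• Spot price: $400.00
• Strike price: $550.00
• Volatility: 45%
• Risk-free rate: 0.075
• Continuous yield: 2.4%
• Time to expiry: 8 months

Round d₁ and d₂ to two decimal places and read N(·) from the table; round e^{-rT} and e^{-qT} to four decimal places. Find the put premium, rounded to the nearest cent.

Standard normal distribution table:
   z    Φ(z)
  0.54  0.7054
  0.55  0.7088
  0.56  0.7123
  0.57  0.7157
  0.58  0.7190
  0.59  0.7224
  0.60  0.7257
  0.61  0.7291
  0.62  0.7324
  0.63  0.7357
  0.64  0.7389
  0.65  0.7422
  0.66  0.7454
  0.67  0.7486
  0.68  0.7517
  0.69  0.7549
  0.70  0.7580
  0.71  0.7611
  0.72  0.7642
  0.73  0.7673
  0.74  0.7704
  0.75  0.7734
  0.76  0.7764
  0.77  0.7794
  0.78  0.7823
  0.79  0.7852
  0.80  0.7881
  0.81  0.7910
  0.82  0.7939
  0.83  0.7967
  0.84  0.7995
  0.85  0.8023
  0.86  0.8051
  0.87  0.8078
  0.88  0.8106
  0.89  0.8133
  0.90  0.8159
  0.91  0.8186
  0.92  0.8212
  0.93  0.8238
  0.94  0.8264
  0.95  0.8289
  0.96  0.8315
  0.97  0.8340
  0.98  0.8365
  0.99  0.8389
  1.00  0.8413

σ√T = 0.45·√0.6667 = 0.3674
d₁ = [ln(400/550) + (0.075 − 0.024 + 0.45²/2)·0.6667] / 0.3674 = [-0.3185 + 0.1015] / 0.3674 = -0.5905 ⇒ -0.59
d₂ = d₁ − σ√T = -0.5905 − 0.3674 = -0.9579 ⇒ -0.96
e^(−qT) = e^(−0.024·0.6667) = 0.9841;  e^(−rT) = e^(−0.075·0.6667) = 0.9512
N(−d₂) = N(0.96) = 0.8315;  N(−d₁) = N(0.59) = 0.7224
P = 550·0.9512·0.8315 − 400·0.9841·0.7224 = 435.0075 − 284.3655 = 150.6420

$150.64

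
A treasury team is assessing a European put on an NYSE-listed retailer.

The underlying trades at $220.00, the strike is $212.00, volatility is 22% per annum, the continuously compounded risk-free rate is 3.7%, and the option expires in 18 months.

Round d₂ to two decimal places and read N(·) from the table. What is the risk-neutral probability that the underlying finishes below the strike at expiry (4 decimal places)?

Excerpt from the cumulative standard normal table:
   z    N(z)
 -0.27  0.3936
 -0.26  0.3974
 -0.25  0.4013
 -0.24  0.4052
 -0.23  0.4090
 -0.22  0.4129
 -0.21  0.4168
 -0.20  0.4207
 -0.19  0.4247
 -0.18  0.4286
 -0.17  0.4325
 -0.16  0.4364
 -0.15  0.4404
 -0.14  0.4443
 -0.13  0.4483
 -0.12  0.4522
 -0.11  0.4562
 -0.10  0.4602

σ√T = 0.22 × 1.2247 = 0.2694
ln(S/K) + (r + σ²/2)T = ln(220/212) + (0.037 + 0.22²/2)·1.5 = 0.0370 + 0.0918 = 0.1288
d₁ = 0.1288 / 0.2694 = 0.4782 which rounds to 0.48
d₂ = d₁ − σ√T = 0.4782 − 0.2694 = 0.2087 which rounds to 0.21
Pr(exercise) under Q = N(−d₂) = N(-0.21) = 0.4168

0.4168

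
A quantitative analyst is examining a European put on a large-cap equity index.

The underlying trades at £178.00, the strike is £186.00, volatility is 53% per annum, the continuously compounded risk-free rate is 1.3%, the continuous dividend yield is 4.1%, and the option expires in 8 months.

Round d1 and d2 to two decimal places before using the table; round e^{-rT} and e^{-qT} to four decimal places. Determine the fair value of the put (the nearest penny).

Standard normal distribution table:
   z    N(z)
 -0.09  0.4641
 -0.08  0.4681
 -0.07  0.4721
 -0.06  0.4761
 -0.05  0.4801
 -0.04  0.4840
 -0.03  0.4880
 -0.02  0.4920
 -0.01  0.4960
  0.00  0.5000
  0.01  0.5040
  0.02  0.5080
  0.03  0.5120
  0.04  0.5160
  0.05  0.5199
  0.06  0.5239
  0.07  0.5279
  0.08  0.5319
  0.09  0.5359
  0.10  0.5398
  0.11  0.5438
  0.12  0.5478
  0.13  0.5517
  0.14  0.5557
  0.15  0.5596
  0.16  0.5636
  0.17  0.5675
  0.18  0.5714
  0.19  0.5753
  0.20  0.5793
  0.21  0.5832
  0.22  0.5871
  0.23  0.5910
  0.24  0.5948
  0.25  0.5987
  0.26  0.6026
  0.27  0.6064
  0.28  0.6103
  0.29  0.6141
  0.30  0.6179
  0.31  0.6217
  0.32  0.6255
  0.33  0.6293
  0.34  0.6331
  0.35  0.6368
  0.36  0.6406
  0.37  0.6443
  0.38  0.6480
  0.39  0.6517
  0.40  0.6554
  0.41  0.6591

σ√T = 0.53 × 0.8165 = 0.4327
ln(S/K) + (r − q + σ²/2)T = ln(178/186) + (0.013 − 0.041 + 0.53²/2)·0.6667 = -0.0440 + 0.0750 = 0.0310
d₁ = 0.0310 / 0.4327 = 0.0716 → 0.07
d₂ = d₁ − σ√T = 0.0716 − 0.4327 = -0.3611 → -0.36
exp(−qT) = exp(−0.041·0.6667) = 0.9730;  exp(−rT) = exp(−0.013·0.6667) = 0.9914
P = 186·0.9914·N(0.36) − 178·0.9730·N(-0.07) = 186·0.9914·0.6406 − 178·0.9730·0.4721 = 118.1269 − 81.7649 = 36.3620

£36.36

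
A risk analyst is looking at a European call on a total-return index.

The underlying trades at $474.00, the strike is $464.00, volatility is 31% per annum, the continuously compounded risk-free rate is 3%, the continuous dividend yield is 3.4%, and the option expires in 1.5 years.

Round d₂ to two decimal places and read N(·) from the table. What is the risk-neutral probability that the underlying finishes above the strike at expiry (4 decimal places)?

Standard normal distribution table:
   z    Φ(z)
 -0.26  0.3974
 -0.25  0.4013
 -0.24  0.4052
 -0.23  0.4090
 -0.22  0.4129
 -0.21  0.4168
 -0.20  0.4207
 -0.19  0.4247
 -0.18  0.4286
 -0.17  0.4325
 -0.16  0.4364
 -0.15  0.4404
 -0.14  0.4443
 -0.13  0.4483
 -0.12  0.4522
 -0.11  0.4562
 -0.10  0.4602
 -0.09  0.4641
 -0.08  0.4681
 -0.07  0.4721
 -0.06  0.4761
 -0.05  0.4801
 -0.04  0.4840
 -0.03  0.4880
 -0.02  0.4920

T = 1.5;  σ√T = 0.3797
d₁ = [ln(474/464) + (0.03 − 0.034 + ½·0.31²)·1.5] / (σ√T) = (0.0213 + 0.0661) / 0.3797 = 0.2302 ⇒ 0.23
d₂ = 0.2302 − 0.3797 = -0.1495 ⇒ -0.15
Pr(exercise) under Q = N(d₂) = 0.4404

0.4404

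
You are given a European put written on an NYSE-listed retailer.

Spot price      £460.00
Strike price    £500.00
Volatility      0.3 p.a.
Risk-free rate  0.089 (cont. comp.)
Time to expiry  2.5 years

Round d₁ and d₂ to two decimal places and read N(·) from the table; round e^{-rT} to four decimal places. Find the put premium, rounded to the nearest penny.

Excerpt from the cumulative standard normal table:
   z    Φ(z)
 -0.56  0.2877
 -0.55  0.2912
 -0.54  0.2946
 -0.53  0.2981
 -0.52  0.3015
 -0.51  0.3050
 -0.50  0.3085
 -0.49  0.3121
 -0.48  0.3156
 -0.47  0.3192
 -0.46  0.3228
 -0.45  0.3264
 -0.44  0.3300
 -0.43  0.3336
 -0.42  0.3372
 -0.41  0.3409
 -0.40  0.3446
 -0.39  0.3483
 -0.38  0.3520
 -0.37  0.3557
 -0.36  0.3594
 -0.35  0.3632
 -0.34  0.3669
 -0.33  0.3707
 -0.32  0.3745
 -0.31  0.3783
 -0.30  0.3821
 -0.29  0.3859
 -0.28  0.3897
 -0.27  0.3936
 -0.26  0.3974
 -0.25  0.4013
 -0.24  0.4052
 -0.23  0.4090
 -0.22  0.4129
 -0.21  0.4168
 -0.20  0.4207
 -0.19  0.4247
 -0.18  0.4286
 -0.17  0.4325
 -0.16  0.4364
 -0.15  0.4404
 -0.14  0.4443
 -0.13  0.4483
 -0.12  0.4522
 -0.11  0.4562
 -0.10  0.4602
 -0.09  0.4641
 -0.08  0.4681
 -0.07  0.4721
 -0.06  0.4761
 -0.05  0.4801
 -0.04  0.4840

T = 2.5;  σ√T = 0.4743
ln(S/K) + (r + σ²/2)T = ln(460/500) + (0.089 + 0.3²/2)·2.5 = -0.0834 + 0.3350 = 0.2516
d₁ = 0.2516 / 0.4743 = 0.5305 ≈ 0.53
d₂ = d₁ − σ√T = 0.5305 − 0.4743 = 0.0561 ≈ 0.06
e^(−rT) = e^(−0.089·2.5) = 0.8005
P = 500·0.8005·N(-0.06) − 460·N(-0.53) = 500·0.8005·0.4761 − 460·0.2981 = 190.5590 − 137.1260 = 53.4330

£53.43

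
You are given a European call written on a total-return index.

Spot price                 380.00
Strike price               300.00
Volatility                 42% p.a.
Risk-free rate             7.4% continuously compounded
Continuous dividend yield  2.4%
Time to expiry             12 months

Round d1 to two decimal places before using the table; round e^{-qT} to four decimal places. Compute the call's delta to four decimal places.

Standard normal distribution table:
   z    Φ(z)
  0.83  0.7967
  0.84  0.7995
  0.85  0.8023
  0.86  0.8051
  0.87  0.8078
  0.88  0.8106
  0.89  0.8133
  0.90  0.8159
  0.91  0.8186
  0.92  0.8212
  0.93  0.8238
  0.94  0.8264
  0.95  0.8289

0.7940

σ√T = 0.42 × 1.0000 = 0.4200
d₁ = [ln(380/300) + (0.074 − 0.024 + ½·0.42²)·1] / (σ√T) = (0.2364 + 0.1382) / 0.4200 = 0.8919 which rounds to 0.89
N(d₁) = N(0.89) = 0.8133
Δ_call = exp(−qT)·N(d₁) = 0.9763·0.8133 = 0.7940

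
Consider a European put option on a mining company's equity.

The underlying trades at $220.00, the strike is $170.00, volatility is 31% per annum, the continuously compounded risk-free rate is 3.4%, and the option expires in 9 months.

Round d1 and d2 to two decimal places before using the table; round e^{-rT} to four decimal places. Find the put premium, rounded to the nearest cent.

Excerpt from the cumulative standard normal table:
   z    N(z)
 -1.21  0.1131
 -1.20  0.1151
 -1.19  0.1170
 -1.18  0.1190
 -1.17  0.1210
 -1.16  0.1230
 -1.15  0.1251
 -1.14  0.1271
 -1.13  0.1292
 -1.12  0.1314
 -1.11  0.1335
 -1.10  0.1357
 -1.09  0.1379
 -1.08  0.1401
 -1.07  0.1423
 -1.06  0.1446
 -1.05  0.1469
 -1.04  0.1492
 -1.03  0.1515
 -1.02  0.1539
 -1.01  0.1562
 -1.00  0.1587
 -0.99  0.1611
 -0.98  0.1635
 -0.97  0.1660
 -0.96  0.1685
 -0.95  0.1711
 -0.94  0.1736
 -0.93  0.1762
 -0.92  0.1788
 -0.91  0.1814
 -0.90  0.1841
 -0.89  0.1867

T = 0.75;  σ√T = 0.2685
d₁ = [ln(220/170) + (0.034 + ½·0.31²)·0.75] / (σ√T) = (0.2578 + 0.0615) / 0.2685 = 1.1896 which rounds to 1.19
d₂ = 1.1896 − 0.2685 = 0.9211 which rounds to 0.92
e^(−rT) = e^(−0.034·0.75) = 0.9748
N(−d₂) = N(-0.92) = 0.1788;  N(−d₁) = N(-1.19) = 0.1170
P = 170·0.9748·0.1788 − 220·0.1170 = 29.6300 − 25.7400 = 3.8900

$3.89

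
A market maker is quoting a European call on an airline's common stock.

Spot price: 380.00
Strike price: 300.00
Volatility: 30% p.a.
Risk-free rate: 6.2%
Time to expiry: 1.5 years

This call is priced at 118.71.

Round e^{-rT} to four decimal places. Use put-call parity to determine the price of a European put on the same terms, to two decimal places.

12.07

e^(−rT) = e^(−0.062·1.5) = 0.9112
Put-call parity: C − P = S − K·e^(−rT) = 380 − 300·0.9112 = 380 − 273.3600 = 106.6400
P = C − (C − P) = 118.71 − (106.6400) = 12.0700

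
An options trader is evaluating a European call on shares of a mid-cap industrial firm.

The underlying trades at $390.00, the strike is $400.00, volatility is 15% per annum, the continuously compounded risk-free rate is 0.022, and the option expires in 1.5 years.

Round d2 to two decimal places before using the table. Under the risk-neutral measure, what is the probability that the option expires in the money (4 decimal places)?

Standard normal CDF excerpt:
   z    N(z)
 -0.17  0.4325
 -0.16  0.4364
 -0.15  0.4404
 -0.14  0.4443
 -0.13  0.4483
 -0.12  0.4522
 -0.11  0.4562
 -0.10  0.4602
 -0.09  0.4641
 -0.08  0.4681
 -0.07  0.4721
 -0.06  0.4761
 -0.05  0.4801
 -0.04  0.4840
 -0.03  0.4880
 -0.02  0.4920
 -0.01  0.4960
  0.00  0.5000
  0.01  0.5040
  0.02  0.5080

T = 1.5;  σ√T = 0.1837
d₁ = [ln(390/400) + (0.022 + 0.15²/2)·1.5] / 0.1837 = [-0.0253 + 0.0499] / 0.1837 = 0.1337 → 0.13
d₂ = d₁ − σ√T = 0.1337 − 0.1837 = -0.0500 → -0.05
Pr(exercise) under Q = N(d₂) = 0.4801

0.4801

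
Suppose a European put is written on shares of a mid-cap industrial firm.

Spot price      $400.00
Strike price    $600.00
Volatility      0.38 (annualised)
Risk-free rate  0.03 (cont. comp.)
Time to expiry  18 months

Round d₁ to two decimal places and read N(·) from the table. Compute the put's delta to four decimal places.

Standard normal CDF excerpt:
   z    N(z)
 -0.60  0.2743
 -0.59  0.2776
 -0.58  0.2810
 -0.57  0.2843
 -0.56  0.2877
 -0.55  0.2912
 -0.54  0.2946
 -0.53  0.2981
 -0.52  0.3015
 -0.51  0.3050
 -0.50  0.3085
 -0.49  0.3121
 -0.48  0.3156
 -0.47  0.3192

-0.7054

σ√T = 0.38 × 1.2247 = 0.4654
d₁ = [ln(400/600) + (0.03 + 0.38²/2)·1.5] / 0.4654 = [-0.4055 + 0.1533] / 0.4654 = -0.5418 ⇒ -0.54
N(d₁) = N(-0.54) = 0.2946
Δ_put = N(d₁) − 1 = 0.2946 − 1 = -0.7054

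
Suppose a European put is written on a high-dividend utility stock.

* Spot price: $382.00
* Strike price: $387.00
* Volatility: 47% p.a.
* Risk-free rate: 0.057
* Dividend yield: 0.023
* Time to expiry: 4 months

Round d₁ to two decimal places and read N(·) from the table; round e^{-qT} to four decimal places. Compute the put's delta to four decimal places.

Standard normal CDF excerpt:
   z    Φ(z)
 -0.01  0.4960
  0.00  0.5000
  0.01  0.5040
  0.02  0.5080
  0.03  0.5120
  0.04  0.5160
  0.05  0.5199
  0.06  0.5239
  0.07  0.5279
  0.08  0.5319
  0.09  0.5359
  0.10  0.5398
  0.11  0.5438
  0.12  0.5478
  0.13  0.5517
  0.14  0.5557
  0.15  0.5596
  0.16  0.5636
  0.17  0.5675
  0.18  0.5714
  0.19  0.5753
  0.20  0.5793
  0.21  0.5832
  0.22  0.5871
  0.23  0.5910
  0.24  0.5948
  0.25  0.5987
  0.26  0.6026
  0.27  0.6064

T = 0.3333;  σ√T = 0.2714
d₁ = [ln(382/387) + (0.057 − 0.023 + ½·0.47²)·0.3333] / (σ√T) = (-0.0130 + 0.0481) / 0.2714 = 0.1295 ≈ 0.13
N(d₁) = N(0.13) = 0.5517
Δ_put = e^(−qT)·(N(d₁) − 1) = 0.9924·(0.5517 − 1) = -0.4449

-0.4449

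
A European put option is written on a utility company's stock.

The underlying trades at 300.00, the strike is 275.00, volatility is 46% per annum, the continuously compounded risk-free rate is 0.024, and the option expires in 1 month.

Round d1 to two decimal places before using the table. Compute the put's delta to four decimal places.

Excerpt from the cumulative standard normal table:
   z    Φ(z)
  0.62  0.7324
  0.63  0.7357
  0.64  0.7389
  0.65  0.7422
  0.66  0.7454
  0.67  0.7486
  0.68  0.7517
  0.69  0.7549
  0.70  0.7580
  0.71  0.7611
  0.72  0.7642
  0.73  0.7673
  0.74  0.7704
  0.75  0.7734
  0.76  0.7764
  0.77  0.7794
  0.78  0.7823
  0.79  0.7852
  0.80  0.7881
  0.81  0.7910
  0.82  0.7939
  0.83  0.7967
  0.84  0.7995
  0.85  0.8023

-0.2296

σ√T = 0.46·√0.08333 = 0.1328
d₁ = [ln(300/275) + (0.024 + ½·0.46²)·0.08333] / (σ√T) = (0.0870 + 0.0108) / 0.1328 = 0.7367 ⇒ 0.74
N(d₁) = N(0.74) = 0.7704
Δ_put = N(d₁) − 1 = 0.7704 − 1 = -0.2296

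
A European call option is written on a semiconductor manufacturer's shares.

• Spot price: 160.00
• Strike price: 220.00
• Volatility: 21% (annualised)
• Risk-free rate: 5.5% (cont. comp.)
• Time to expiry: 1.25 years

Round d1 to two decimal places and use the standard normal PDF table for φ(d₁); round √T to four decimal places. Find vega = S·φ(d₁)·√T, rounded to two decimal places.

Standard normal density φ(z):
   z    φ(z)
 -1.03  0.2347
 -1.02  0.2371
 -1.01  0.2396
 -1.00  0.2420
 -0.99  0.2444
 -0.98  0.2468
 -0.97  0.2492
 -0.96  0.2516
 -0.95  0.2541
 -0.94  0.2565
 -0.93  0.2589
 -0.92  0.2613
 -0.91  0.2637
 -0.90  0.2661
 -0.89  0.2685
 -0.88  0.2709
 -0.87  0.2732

45.45

σ√T = 0.21 × 1.1180 = 0.2348
d₁ = [ln(160/220) + (0.055 + 0.21²/2)·1.25] / 0.2348 = [-0.3185 + 0.0963] / 0.2348 = -0.9461 which rounds to -0.95
√T = √1.25 = 1.1180
φ(d₁) = φ(-0.95) = 0.2541
vega = S·φ(d₁)·√T = 160·0.2541·1.1180 = 45.4534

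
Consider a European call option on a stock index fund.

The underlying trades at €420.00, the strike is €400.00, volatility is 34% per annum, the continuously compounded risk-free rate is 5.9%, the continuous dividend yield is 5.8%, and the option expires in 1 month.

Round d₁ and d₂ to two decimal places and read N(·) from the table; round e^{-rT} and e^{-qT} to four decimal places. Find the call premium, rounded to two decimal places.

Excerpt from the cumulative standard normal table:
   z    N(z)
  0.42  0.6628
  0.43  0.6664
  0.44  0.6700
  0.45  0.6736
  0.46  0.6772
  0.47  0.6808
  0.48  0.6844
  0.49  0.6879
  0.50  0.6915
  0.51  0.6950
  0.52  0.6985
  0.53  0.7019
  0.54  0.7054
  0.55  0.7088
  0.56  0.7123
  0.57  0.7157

σ√T = 0.34·√0.08333 = 0.0981
d₁ = [ln(420/400) + (0.059 − 0.058 + ½·0.34²)·0.08333] / (σ√T) = (0.0488 + 0.0049) / 0.0981 = 0.5470 ≈ 0.55
d₂ = 0.5470 − 0.0981 = 0.4489 ≈ 0.45
exp(−qT) = exp(−0.058·0.08333) = 0.9952;  exp(−rT) = exp(−0.059·0.08333) = 0.9951
N(d₁) = N(0.55) = 0.7088;  N(d₂) = N(0.45) = 0.6736
C = 420·0.9952·0.7088 − 400·0.9951·0.6736 = 296.2671 − 268.1197 = 28.1473

€28.15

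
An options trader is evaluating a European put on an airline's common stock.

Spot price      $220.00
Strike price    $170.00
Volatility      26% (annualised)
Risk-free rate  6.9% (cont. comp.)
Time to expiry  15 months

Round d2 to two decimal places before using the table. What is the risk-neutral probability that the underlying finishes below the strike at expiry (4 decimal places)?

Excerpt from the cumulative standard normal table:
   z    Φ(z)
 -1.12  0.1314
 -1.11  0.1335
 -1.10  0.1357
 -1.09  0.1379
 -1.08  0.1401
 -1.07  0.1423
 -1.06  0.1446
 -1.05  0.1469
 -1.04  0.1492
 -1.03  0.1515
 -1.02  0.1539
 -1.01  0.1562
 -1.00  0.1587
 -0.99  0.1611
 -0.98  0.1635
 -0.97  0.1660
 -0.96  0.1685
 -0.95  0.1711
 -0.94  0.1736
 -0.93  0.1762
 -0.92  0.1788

0.1492

σ√T = 0.26 × 1.1180 = 0.2907
d₁ = [ln(220/170) + (0.069 + 0.26²/2)·1.25] / 0.2907 = [0.2578 + 0.1285] / 0.2907 = 1.3290 ⇒ 1.33
d₂ = d₁ − σ√T = 1.3290 − 0.2907 = 1.0383 ⇒ 1.04
Pr(exercise) under Q = N(−d₂) = N(-1.04) = 0.1492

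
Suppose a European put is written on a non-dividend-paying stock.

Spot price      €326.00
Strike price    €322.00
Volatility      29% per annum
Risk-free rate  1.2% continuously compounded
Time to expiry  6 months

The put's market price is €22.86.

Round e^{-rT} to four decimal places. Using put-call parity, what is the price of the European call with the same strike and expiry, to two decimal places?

exp(−rT) = exp(−0.012·0.5) = 0.9940
Put-call parity: C − P = S − K·e^(−rT) = 326 − 322·0.9940 = 326 − 320.0680 = 5.9320
C = P + (C − P) = 22.86 + (5.9320) = 28.7920

€28.79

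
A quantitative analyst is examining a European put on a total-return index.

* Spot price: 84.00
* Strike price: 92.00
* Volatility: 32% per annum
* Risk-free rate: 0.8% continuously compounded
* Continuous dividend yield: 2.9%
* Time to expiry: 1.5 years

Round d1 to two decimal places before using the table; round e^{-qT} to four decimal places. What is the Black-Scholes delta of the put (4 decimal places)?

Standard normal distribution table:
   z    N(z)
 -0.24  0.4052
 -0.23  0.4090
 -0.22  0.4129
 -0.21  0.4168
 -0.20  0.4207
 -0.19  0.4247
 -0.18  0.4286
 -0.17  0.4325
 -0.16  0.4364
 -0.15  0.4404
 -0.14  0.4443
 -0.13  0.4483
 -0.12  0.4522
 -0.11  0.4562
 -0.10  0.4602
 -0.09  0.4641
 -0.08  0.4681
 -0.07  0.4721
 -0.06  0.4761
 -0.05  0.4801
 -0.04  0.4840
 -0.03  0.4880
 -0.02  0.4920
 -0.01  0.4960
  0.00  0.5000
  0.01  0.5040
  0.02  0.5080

T = 1.5;  σ√T = 0.3919
d₁ = [ln(84/92) + (0.008 − 0.029 + ½·0.32²)·1.5] / (σ√T) = (-0.0910 + 0.0453) / 0.3919 = -0.1165 ≈ -0.12
N(d₁) = N(-0.12) = 0.4522
Δ_put = e^(−qT)·(N(d₁) − 1) = 0.9574·(0.4522 − 1) = -0.5245

-0.5245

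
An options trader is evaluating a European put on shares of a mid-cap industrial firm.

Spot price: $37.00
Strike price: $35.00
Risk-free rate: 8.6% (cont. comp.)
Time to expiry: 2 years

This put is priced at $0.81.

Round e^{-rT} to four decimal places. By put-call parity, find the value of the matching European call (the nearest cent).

$8.34

exp(−rT) = exp(−0.086·2) = 0.8420
Put-call parity: C − P = S − K·e^(−rT) = 37 − 35·0.8420 = 37 − 29.4700 = 7.5300
C = P + (C − P) = 0.81 + (7.5300) = 8.3400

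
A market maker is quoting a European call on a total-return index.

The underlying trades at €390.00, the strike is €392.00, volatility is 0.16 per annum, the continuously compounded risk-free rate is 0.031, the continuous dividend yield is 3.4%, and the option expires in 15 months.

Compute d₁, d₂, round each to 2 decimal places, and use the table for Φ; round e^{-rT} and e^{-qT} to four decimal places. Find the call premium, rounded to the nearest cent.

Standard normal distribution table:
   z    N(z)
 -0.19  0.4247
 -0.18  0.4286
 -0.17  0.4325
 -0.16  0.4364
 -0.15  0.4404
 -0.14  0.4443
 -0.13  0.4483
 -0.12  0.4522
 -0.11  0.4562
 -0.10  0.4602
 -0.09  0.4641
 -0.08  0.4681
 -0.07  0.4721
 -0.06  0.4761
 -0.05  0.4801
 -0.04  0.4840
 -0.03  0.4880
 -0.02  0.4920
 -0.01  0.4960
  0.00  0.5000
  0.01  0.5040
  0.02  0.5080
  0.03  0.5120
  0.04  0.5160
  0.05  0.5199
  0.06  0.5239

€25.32

T = 1.25;  σ√T = 0.1789
d₁ = [ln(390/392) + (0.031 − 0.034 + 0.16²/2)·1.25] / 0.1789 = [-0.0051 + 0.0122] / 0.1789 = 0.0399 which rounds to 0.04
d₂ = d₁ − σ√T = 0.0399 − 0.1789 = -0.1390 which rounds to -0.14
e^(−qT) = e^(−0.034·1.25) = 0.9584;  e^(−rT) = e^(−0.031·1.25) = 0.9620
C = 390·0.9584·N(0.04) − 392·0.9620·N(-0.14) = 390·0.9584·0.5160 − 392·0.9620·0.4443 = 192.8684 − 167.5473 = 25.3211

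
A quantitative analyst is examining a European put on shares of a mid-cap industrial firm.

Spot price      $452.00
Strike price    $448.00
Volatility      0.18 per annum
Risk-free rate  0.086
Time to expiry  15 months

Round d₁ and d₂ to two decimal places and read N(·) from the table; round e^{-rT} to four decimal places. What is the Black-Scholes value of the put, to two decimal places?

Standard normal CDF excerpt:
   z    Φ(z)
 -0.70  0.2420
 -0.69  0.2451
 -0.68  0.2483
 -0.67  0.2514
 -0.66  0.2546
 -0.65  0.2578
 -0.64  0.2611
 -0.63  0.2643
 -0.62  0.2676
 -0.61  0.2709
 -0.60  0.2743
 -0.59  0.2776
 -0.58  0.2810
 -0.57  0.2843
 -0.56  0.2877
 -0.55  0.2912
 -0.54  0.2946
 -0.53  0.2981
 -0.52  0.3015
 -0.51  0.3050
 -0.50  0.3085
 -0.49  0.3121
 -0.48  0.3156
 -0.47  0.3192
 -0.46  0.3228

T = 1.25;  σ√T = 0.2012
d₁ = [ln(452/448) + (0.086 + 0.18²/2)·1.25] / 0.2012 = [0.0089 + 0.1277] / 0.2012 = 0.6790 → 0.68
d₂ = d₁ − σ√T = 0.6790 − 0.2012 = 0.4777 → 0.48
e^(−rT) = e^(−0.086·1.25) = 0.8981
P = 448·0.8981·N(-0.48) − 452·N(-0.68) = 448·0.8981·0.3156 − 452·0.2483 = 126.9813 − 112.2316 = 14.7497

$14.75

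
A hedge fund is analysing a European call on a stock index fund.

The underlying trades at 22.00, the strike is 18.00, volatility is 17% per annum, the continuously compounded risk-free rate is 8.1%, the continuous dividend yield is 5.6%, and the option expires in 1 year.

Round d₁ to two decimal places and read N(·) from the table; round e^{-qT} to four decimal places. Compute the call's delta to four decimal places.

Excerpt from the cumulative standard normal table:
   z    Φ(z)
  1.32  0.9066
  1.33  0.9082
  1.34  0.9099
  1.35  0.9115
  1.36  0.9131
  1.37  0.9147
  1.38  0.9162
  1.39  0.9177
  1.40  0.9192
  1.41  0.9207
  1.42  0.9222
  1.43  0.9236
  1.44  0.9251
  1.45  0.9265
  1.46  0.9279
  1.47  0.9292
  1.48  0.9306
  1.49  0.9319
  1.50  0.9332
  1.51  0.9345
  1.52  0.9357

0.8705

σ√T = 0.17 × 1.0000 = 0.1700
d₁ = [ln(22/18) + (0.081 − 0.056 + 0.17²/2)·1] / 0.1700 = [0.2007 + 0.0395] / 0.1700 = 1.4125 → 1.41
N(d₁) = N(1.41) = 0.9207
Δ_call = exp(−qT)·N(d₁) = 0.9455·0.9207 = 0.8705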